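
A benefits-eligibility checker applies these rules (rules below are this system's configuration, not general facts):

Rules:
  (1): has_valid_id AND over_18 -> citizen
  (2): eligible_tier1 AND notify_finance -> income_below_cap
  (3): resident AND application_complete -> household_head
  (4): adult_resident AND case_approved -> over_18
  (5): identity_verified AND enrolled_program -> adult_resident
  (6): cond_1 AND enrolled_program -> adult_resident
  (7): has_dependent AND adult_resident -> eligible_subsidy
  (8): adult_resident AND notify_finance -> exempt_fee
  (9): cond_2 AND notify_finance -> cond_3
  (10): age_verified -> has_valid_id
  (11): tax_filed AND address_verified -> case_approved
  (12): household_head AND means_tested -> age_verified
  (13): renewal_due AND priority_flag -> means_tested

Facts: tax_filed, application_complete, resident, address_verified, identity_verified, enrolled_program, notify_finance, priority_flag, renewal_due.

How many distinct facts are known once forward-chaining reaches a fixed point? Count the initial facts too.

Round 1: (3) [resident AND application_complete -> household_head]; (5) [identity_verified AND enrolled_program -> adult_resident]; (11) [tax_filed AND address_verified -> case_approved]; (13) [renewal_due AND priority_flag -> means_tested]. Adds household_head, adult_resident, case_approved, means_tested.
Round 2: (4) [adult_resident AND case_approved -> over_18]; (8) [adult_resident AND notify_finance -> exempt_fee]; (12) [household_head AND means_tested -> age_verified]. Adds over_18, exempt_fee, age_verified.
Round 3: (10) [age_verified -> has_valid_id]. Adds has_valid_id.
Round 4: (1) [has_valid_id AND over_18 -> citizen]. Adds citizen.
Closure: {address_verified, adult_resident, age_verified, application_complete, case_approved, citizen, enrolled_program, exempt_fee, has_valid_id, household_head, identity_verified, means_tested, notify_finance, over_18, priority_flag, renewal_due, resident, tax_filed} — 18 facts.

18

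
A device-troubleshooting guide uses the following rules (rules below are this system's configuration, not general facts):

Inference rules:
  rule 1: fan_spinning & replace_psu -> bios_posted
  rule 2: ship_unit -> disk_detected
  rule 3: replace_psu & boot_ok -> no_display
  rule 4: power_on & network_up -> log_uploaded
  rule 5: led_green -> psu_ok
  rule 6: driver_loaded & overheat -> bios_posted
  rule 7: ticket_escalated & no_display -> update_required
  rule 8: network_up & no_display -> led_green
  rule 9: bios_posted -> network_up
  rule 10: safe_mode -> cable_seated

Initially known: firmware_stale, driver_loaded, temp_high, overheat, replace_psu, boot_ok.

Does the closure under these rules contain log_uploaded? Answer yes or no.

Round 1: rule 3 [replace_psu & boot_ok -> no_display]; rule 6 [driver_loaded & overheat -> bios_posted]. New: no_display, bios_posted.
Round 2: rule 9 [bios_posted -> network_up]. New: network_up.
Round 3: rule 8 [network_up & no_display -> led_green]. New: led_green.
Round 4: rule 5 [led_green -> psu_ok]. New: psu_ok.
Fixed point reached. log_uploaded is concluded only by rule 4; rule 4 needs power_on (never derived).

no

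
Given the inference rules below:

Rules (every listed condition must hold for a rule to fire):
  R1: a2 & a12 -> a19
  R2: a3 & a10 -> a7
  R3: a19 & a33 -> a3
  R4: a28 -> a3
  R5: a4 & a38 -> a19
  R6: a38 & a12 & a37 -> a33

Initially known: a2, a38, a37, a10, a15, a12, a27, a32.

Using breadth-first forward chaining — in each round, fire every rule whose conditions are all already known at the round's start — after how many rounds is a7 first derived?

3

Round 1 — R1, R6, derive a19, a33.
Round 2 — R3, derive a3.
Round 3 — R2, derive a7.
a7 first appears in round 3.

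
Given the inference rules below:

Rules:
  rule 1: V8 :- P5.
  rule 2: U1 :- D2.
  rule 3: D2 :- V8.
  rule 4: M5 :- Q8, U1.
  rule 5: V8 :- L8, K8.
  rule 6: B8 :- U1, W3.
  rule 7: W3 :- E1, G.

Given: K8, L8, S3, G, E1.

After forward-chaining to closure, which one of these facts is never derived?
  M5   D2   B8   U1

M5

Round 1: rule 5 [V8 :- L8, K8.]; rule 7 [W3 :- E1, G.]. New: V8, W3.
Round 2: rule 3 [D2 :- V8.]. New: D2.
Round 3: rule 2 [U1 :- D2.]. New: U1.
Round 4: rule 6 [B8 :- U1, W3.]. New: B8.
Derived: U1 (round 3), B8 (round 4), D2 (round 2). M5 never appears in any round.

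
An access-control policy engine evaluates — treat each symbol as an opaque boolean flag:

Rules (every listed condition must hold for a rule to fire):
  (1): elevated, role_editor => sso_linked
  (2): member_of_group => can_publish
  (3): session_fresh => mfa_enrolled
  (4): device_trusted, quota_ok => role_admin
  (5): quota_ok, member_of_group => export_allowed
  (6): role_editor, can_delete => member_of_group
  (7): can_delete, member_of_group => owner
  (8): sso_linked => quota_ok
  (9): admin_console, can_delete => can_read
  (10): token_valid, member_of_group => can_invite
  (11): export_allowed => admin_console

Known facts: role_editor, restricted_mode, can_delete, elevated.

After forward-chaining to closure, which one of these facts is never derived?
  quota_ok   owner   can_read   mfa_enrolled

Round 1 fires (1), (6), giving sso_linked, member_of_group.
Round 2 fires (2), (7), (8), giving can_publish, owner, quota_ok.
Round 3 fires (5), giving export_allowed.
Round 4 fires (11), giving admin_console.
Round 5 fires (9), giving can_read.
Derived: quota_ok (round 2), can_read (round 5), owner (round 2). mfa_enrolled never appears in any round.

mfa_enrolled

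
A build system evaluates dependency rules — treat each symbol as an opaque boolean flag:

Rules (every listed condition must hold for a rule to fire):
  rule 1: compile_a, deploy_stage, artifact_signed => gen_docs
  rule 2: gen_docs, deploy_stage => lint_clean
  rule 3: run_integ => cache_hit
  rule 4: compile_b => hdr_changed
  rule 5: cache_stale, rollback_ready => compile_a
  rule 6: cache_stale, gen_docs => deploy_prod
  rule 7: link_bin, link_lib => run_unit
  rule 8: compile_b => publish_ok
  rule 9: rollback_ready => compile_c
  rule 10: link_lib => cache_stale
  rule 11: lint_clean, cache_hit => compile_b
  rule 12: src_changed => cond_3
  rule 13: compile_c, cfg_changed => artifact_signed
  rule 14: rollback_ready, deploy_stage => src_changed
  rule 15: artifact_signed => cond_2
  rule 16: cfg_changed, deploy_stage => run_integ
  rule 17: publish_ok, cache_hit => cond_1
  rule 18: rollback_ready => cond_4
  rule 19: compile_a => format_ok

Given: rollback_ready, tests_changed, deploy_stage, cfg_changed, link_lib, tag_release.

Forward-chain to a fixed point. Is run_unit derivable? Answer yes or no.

no

Round 1: rule 9 [rollback_ready => compile_c]; rule 10 [link_lib => cache_stale]; rule 14 [rollback_ready, deploy_stage => src_changed]; rule 16 [cfg_changed, deploy_stage => run_integ]; rule 18 [rollback_ready => cond_4]. New: compile_c, cache_stale, src_changed, run_integ, cond_4.
Round 2: rule 3 [run_integ => cache_hit]; rule 5 [cache_stale, rollback_ready => compile_a]; rule 12 [src_changed => cond_3]; rule 13 [compile_c, cfg_changed => artifact_signed]. New: cache_hit, compile_a, cond_3, artifact_signed.
Round 3: rule 1 [compile_a, deploy_stage, artifact_signed => gen_docs]; rule 15 [artifact_signed => cond_2]; rule 19 [compile_a => format_ok]. New: gen_docs, cond_2, format_ok.
Round 4: rule 2 [gen_docs, deploy_stage => lint_clean]; rule 6 [cache_stale, gen_docs => deploy_prod]. New: lint_clean, deploy_prod.
Round 5: rule 11 [lint_clean, cache_hit => compile_b]. New: compile_b.
Round 6: rule 4 [compile_b => hdr_changed]; rule 8 [compile_b => publish_ok]. New: hdr_changed, publish_ok.
Round 7: rule 17 [publish_ok, cache_hit => cond_1]. New: cond_1.
Fixed point reached. run_unit is concluded only by rule 7; rule 7 needs link_bin (never derived).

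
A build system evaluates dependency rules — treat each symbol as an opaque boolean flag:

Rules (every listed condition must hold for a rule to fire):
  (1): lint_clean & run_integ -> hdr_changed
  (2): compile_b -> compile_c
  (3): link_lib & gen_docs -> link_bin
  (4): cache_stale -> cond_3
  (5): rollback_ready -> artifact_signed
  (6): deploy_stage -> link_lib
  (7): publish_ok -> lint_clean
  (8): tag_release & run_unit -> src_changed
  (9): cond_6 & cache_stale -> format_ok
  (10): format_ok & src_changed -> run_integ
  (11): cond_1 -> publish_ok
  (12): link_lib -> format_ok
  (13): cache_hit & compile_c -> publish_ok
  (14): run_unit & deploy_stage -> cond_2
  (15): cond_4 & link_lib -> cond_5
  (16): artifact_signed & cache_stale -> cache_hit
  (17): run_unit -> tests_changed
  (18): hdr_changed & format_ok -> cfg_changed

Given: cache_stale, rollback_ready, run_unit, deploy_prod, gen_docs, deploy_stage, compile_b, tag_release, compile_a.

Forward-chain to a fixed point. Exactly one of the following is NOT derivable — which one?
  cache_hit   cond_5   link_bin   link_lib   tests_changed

cond_5

Round 1 fires (2), (4), (5), (6), (8), (14), (17), giving compile_c, cond_3, artifact_signed, link_lib, src_changed, cond_2, tests_changed.
Round 2 fires (3), (12), (16), giving link_bin, format_ok, cache_hit.
Round 3 fires (10), (13), giving run_integ, publish_ok.
Round 4 fires (7), giving lint_clean.
Round 5 fires (1), giving hdr_changed.
Round 6 fires (18), giving cfg_changed.
Derived: link_bin (round 2), tests_changed (round 1), cache_hit (round 2), link_lib (round 1). cond_5 never appears in any round.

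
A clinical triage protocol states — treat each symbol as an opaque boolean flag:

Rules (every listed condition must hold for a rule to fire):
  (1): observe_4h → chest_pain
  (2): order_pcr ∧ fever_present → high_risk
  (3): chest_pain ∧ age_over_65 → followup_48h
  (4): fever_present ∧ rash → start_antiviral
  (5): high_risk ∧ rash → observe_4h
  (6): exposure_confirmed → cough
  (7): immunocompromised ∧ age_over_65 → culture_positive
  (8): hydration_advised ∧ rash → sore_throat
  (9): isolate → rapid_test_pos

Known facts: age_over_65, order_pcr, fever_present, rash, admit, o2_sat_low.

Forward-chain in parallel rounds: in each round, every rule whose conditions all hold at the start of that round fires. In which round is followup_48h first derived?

4

Round 1: (2) [order_pcr ∧ fever_present → high_risk]; (4) [fever_present ∧ rash → start_antiviral]. Adds high_risk, start_antiviral.
Round 2: (5) [high_risk ∧ rash → observe_4h]. Adds observe_4h.
Round 3: (1) [observe_4h → chest_pain]. Adds chest_pain.
Round 4: (3) [chest_pain ∧ age_over_65 → followup_48h]. Adds followup_48h.
followup_48h first appears in round 4.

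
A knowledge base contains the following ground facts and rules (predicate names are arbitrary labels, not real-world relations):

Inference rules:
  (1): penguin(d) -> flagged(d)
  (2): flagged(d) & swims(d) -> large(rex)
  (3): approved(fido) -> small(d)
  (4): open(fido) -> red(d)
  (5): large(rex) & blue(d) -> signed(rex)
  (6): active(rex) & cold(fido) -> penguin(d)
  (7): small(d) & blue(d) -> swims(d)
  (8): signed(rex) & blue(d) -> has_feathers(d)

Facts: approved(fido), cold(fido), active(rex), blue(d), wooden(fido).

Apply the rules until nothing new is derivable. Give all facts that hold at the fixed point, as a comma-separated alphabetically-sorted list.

active(rex), approved(fido), blue(d), cold(fido), flagged(d), has_feathers(d), large(rex), penguin(d), signed(rex), small(d), swims(d), wooden(fido)

Round 1 fires (3), (6), giving small(d), penguin(d).
Round 2 fires (1), (7), giving flagged(d), swims(d).
Round 3 fires (2), giving large(rex).
Round 4 fires (5), giving signed(rex).
Round 5 fires (8), giving has_feathers(d).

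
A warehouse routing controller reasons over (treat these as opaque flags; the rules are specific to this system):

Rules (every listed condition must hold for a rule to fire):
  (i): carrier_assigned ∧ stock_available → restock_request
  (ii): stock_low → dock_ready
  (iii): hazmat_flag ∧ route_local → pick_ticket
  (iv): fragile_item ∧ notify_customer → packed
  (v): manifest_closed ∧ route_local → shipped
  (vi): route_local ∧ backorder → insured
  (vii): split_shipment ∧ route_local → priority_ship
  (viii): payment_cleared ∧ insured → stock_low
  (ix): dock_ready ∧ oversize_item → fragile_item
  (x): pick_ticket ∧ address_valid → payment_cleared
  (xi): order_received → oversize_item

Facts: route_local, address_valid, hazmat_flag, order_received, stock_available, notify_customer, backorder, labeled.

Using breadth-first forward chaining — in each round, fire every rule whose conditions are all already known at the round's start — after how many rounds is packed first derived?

Round 1: (iii) [hazmat_flag ∧ route_local → pick_ticket]; (vi) [route_local ∧ backorder → insured]; (xi) [order_received → oversize_item]. Adds pick_ticket, insured, oversize_item.
Round 2: (x) [pick_ticket ∧ address_valid → payment_cleared]. Adds payment_cleared.
Round 3: (viii) [payment_cleared ∧ insured → stock_low]. Adds stock_low.
Round 4: (ii) [stock_low → dock_ready]. Adds dock_ready.
Round 5: (ix) [dock_ready ∧ oversize_item → fragile_item]. Adds fragile_item.
Round 6: (iv) [fragile_item ∧ notify_customer → packed]. Adds packed.
packed first appears in round 6.

6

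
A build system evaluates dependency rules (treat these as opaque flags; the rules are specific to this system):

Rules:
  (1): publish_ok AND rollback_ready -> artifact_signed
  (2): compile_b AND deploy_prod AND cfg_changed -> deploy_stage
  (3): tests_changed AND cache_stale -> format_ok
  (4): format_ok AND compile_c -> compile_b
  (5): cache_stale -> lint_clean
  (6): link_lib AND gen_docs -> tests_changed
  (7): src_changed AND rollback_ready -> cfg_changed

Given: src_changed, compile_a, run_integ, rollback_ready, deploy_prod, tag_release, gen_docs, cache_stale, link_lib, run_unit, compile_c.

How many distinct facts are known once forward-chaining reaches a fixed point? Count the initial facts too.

17

Round 1: (5) [cache_stale -> lint_clean]; (6) [link_lib AND gen_docs -> tests_changed]; (7) [src_changed AND rollback_ready -> cfg_changed]. Adds lint_clean, tests_changed, cfg_changed.
Round 2: (3) [tests_changed AND cache_stale -> format_ok]. Adds format_ok.
Round 3: (4) [format_ok AND compile_c -> compile_b]. Adds compile_b.
Round 4: (2) [compile_b AND deploy_prod AND cfg_changed -> deploy_stage]. Adds deploy_stage.
Closure: {cache_stale, cfg_changed, compile_a, compile_b, compile_c, deploy_prod, deploy_stage, format_ok, gen_docs, link_lib, lint_clean, rollback_ready, run_integ, run_unit, src_changed, tag_release, tests_changed} — 17 facts.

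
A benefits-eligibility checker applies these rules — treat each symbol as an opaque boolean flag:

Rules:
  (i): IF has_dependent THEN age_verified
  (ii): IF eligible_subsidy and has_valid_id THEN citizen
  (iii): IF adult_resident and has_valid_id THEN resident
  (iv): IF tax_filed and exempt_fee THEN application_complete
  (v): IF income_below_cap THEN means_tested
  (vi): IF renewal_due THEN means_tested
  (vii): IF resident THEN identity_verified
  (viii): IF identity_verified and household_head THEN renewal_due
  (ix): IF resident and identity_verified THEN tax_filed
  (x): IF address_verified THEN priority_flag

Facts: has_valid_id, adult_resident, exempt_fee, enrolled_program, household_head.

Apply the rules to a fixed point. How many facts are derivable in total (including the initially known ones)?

[1] (iii) [IF adult_resident and has_valid_id THEN resident]. ⇒ new: resident.
[2] (vii) [IF resident THEN identity_verified]. ⇒ new: identity_verified.
[3] (viii) [IF identity_verified and household_head THEN renewal_due]; (ix) [IF resident and identity_verified THEN tax_filed]. ⇒ new: renewal_due, tax_filed.
[4] (iv) [IF tax_filed and exempt_fee THEN application_complete]; (vi) [IF renewal_due THEN means_tested]. ⇒ new: application_complete, means_tested.
Closure: {adult_resident, application_complete, enrolled_program, exempt_fee, has_valid_id, household_head, identity_verified, means_tested, renewal_due, resident, tax_filed} — 11 facts.

11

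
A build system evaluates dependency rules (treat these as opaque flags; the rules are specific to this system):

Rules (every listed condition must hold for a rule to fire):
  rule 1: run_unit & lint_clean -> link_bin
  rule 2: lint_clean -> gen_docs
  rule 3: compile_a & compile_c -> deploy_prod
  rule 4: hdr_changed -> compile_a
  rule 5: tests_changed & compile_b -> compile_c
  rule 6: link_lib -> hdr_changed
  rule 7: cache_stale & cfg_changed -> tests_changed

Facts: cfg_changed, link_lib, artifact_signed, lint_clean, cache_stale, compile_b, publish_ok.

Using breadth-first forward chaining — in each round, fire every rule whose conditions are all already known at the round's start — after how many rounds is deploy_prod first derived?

3

Round 1: rule 2 [lint_clean -> gen_docs]; rule 6 [link_lib -> hdr_changed]; rule 7 [cache_stale & cfg_changed -> tests_changed]. Adds gen_docs, hdr_changed, tests_changed.
Round 2: rule 4 [hdr_changed -> compile_a]; rule 5 [tests_changed & compile_b -> compile_c]. Adds compile_a, compile_c.
Round 3: rule 3 [compile_a & compile_c -> deploy_prod]. Adds deploy_prod.
deploy_prod first appears in round 3.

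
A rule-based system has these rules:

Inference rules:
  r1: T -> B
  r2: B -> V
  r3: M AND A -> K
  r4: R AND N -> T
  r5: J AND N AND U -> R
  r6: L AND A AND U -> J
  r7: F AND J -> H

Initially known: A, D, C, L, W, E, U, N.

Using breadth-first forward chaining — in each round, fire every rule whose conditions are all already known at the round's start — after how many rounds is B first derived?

Round 1: r6 [L AND A AND U -> J]. Adds J.
Round 2: r5 [J AND N AND U -> R]. Adds R.
Round 3: r4 [R AND N -> T]. Adds T.
Round 4: r1 [T -> B]. Adds B.
B first appears in round 4.

4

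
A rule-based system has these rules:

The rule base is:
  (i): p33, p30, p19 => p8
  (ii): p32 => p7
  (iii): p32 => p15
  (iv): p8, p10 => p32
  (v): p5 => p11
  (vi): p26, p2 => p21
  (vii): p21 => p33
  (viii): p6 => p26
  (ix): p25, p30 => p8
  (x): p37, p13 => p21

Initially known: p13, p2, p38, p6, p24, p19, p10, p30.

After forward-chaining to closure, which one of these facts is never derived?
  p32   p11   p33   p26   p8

Round 1: (viii) [p6 => p26]. Adds p26.
Round 2: (vi) [p26, p2 => p21]. Adds p21.
Round 3: (vii) [p21 => p33]. Adds p33.
Round 4: (i) [p33, p30, p19 => p8]. Adds p8.
Round 5: (iv) [p8, p10 => p32]. Adds p32.
Round 6: (ii) [p32 => p7]; (iii) [p32 => p15]. Adds p7, p15.
Derived: p8 (round 4), p32 (round 5), p26 (round 1), p33 (round 3). p11 never appears in any round.

p11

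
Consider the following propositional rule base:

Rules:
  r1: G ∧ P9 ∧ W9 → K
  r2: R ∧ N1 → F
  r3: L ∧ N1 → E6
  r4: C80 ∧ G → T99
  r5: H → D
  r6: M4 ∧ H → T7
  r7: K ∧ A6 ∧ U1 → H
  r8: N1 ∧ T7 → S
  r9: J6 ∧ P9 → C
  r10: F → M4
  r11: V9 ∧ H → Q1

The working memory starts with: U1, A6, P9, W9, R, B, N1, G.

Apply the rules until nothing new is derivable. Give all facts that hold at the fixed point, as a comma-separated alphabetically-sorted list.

A6, B, D, F, G, H, K, M4, N1, P9, R, S, T7, U1, W9

Round 1: r1 [G ∧ P9 ∧ W9 → K]; r2 [R ∧ N1 → F]. Adds K, F.
Round 2: r7 [K ∧ A6 ∧ U1 → H]; r10 [F → M4]. Adds H, M4.
Round 3: r5 [H → D]; r6 [M4 ∧ H → T7]. Adds D, T7.
Round 4: r8 [N1 ∧ T7 → S]. Adds S.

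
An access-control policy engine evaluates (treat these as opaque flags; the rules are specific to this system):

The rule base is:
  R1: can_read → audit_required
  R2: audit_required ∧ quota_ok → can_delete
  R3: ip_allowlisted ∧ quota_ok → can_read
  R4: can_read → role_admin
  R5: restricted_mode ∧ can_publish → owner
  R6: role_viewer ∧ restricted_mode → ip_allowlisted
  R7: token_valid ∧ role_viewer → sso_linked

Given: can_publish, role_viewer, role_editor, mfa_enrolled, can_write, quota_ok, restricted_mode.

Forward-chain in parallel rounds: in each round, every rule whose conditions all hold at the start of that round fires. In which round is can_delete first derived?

4

[1] R5 [restricted_mode ∧ can_publish → owner]; R6 [role_viewer ∧ restricted_mode → ip_allowlisted]. ⇒ new: owner, ip_allowlisted.
[2] R3 [ip_allowlisted ∧ quota_ok → can_read]. ⇒ new: can_read.
[3] R1 [can_read → audit_required]; R4 [can_read → role_admin]. ⇒ new: audit_required, role_admin.
[4] R2 [audit_required ∧ quota_ok → can_delete]. ⇒ new: can_delete.
can_delete first appears in round 4.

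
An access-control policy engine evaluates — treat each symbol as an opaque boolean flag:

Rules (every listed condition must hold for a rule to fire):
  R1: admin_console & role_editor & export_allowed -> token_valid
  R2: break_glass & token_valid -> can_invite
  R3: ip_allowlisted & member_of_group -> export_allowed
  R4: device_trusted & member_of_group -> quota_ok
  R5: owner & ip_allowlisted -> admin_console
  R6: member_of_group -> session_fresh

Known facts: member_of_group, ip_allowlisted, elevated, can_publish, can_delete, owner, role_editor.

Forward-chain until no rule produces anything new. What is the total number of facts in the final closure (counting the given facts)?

Round 1: R3 [ip_allowlisted & member_of_group -> export_allowed]; R5 [owner & ip_allowlisted -> admin_console]; R6 [member_of_group -> session_fresh]. New: export_allowed, admin_console, session_fresh.
Round 2: R1 [admin_console & role_editor & export_allowed -> token_valid]. New: token_valid.
Closure: {admin_console, can_delete, can_publish, elevated, export_allowed, ip_allowlisted, member_of_group, owner, role_editor, session_fresh, token_valid} — 11 facts.

11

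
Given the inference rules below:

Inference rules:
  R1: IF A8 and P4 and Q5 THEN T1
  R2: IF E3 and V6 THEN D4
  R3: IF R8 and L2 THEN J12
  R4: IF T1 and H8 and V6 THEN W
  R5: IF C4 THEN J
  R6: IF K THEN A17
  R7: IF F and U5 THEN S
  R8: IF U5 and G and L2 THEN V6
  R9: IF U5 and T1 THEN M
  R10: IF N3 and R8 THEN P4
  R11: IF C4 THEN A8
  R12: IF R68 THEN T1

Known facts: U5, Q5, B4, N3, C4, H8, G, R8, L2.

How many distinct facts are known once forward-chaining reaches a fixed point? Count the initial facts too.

17

Round 1: R3 [IF R8 and L2 THEN J12]; R5 [IF C4 THEN J]; R8 [IF U5 and G and L2 THEN V6]; R10 [IF N3 and R8 THEN P4]; R11 [IF C4 THEN A8]. Adds J12, J, V6, P4, A8.
Round 2: R1 [IF A8 and P4 and Q5 THEN T1]. Adds T1.
Round 3: R4 [IF T1 and H8 and V6 THEN W]; R9 [IF U5 and T1 THEN M]. Adds W, M.
Closure: {A8, B4, C4, G, H8, J, J12, L2, M, N3, P4, Q5, R8, T1, U5, V6, W} — 17 facts.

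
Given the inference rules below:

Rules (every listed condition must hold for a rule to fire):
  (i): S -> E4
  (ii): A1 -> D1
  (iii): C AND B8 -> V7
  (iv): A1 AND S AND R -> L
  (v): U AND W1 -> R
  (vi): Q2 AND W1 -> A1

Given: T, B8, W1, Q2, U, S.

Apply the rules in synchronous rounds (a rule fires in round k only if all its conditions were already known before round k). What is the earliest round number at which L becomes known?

Round 1: (i) [S -> E4]; (v) [U AND W1 -> R]; (vi) [Q2 AND W1 -> A1]. New: E4, R, A1.
Round 2: (ii) [A1 -> D1]; (iv) [A1 AND S AND R -> L]. New: D1, L.
L first appears in round 2.

2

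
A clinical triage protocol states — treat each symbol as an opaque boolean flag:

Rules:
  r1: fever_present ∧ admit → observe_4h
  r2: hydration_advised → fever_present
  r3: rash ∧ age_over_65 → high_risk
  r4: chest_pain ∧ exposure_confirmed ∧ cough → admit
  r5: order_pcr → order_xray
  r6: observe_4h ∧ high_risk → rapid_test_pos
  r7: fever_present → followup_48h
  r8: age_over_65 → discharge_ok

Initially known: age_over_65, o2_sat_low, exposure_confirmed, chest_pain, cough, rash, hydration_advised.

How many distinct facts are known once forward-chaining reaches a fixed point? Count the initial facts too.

14

Round 1: r2 [hydration_advised → fever_present]; r3 [rash ∧ age_over_65 → high_risk]; r4 [chest_pain ∧ exposure_confirmed ∧ cough → admit]; r8 [age_over_65 → discharge_ok]. Adds fever_present, high_risk, admit, discharge_ok.
Round 2: r1 [fever_present ∧ admit → observe_4h]; r7 [fever_present → followup_48h]. Adds observe_4h, followup_48h.
Round 3: r6 [observe_4h ∧ high_risk → rapid_test_pos]. Adds rapid_test_pos.
Closure: {admit, age_over_65, chest_pain, cough, discharge_ok, exposure_confirmed, fever_present, followup_48h, high_risk, hydration_advised, o2_sat_low, observe_4h, rapid_test_pos, rash} — 14 facts.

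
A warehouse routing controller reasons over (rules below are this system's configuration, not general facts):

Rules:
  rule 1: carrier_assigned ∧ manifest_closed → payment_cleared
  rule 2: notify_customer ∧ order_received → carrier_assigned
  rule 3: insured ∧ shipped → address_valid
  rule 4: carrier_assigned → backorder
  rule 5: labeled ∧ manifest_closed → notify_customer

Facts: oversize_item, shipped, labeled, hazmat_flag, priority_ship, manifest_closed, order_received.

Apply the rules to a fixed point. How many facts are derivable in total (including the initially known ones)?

11

Round 1: rule 5 [labeled ∧ manifest_closed → notify_customer]. New: notify_customer.
Round 2: rule 2 [notify_customer ∧ order_received → carrier_assigned]. New: carrier_assigned.
Round 3: rule 1 [carrier_assigned ∧ manifest_closed → payment_cleared]; rule 4 [carrier_assigned → backorder]. New: payment_cleared, backorder.
Closure: {backorder, carrier_assigned, hazmat_flag, labeled, manifest_closed, notify_customer, order_received, oversize_item, payment_cleared, priority_ship, shipped} — 11 facts.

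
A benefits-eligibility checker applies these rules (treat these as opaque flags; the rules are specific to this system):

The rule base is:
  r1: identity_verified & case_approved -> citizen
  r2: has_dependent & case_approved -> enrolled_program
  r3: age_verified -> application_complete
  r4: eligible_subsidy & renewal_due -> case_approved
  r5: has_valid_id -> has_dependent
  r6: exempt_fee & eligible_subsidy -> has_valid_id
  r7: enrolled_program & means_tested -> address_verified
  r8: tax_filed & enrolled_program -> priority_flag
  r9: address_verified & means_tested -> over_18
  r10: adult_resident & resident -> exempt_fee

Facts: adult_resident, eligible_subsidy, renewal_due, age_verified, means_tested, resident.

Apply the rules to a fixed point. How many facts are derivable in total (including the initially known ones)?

Round 1: r3 [age_verified -> application_complete]; r4 [eligible_subsidy & renewal_due -> case_approved]; r10 [adult_resident & resident -> exempt_fee]. New: application_complete, case_approved, exempt_fee.
Round 2: r6 [exempt_fee & eligible_subsidy -> has_valid_id]. New: has_valid_id.
Round 3: r5 [has_valid_id -> has_dependent]. New: has_dependent.
Round 4: r2 [has_dependent & case_approved -> enrolled_program]. New: enrolled_program.
Round 5: r7 [enrolled_program & means_tested -> address_verified]. New: address_verified.
Round 6: r9 [address_verified & means_tested -> over_18]. New: over_18.
Closure: {address_verified, adult_resident, age_verified, application_complete, case_approved, eligible_subsidy, enrolled_program, exempt_fee, has_dependent, has_valid_id, means_tested, over_18, renewal_due, resident} — 14 facts.

14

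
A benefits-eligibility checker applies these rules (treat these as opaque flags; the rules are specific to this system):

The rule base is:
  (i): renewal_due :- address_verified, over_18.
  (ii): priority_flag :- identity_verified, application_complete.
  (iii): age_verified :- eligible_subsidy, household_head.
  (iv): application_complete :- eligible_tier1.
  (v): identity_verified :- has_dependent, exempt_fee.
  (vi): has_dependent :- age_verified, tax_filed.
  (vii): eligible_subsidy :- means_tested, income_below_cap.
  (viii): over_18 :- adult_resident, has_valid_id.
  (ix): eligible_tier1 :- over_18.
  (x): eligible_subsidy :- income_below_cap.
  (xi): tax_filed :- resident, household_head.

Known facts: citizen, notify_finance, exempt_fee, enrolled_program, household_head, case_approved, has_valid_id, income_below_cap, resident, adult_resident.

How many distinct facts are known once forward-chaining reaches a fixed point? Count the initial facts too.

19

Round 1 fires (viii), (x), (xi), giving over_18, eligible_subsidy, tax_filed.
Round 2 fires (iii), (ix), giving age_verified, eligible_tier1.
Round 3 fires (iv), (vi), giving application_complete, has_dependent.
Round 4 fires (v), giving identity_verified.
Round 5 fires (ii), giving priority_flag.
Closure: {adult_resident, age_verified, application_complete, case_approved, citizen, eligible_subsidy, eligible_tier1, enrolled_program, exempt_fee, has_dependent, has_valid_id, household_head, identity_verified, income_below_cap, notify_finance, over_18, priority_flag, resident, tax_filed} — 19 facts.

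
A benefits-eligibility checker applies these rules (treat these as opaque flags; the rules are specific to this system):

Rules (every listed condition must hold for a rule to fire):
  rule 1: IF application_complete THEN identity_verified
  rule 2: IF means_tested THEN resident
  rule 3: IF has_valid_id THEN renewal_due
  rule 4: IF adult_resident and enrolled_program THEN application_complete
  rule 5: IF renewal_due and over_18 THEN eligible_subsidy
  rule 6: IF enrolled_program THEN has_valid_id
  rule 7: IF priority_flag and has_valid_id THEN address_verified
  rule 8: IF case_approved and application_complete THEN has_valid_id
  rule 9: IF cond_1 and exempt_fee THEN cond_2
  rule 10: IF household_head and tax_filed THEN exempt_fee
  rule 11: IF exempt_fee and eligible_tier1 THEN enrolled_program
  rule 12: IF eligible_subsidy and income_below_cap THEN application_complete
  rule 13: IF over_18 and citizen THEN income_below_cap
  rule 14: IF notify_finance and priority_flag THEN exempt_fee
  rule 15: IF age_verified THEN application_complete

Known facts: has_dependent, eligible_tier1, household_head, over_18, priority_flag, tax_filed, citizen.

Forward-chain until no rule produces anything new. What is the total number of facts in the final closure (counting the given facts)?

16

Round 1: rule 10 [IF household_head and tax_filed THEN exempt_fee]; rule 13 [IF over_18 and citizen THEN income_below_cap]. New: exempt_fee, income_below_cap.
Round 2: rule 11 [IF exempt_fee and eligible_tier1 THEN enrolled_program]. New: enrolled_program.
Round 3: rule 6 [IF enrolled_program THEN has_valid_id]. New: has_valid_id.
Round 4: rule 3 [IF has_valid_id THEN renewal_due]; rule 7 [IF priority_flag and has_valid_id THEN address_verified]. New: renewal_due, address_verified.
Round 5: rule 5 [IF renewal_due and over_18 THEN eligible_subsidy]. New: eligible_subsidy.
Round 6: rule 12 [IF eligible_subsidy and income_below_cap THEN application_complete]. New: application_complete.
Round 7: rule 1 [IF application_complete THEN identity_verified]. New: identity_verified.
Closure: {address_verified, application_complete, citizen, eligible_subsidy, eligible_tier1, enrolled_program, exempt_fee, has_dependent, has_valid_id, household_head, identity_verified, income_below_cap, over_18, priority_flag, renewal_due, tax_filed} — 16 facts.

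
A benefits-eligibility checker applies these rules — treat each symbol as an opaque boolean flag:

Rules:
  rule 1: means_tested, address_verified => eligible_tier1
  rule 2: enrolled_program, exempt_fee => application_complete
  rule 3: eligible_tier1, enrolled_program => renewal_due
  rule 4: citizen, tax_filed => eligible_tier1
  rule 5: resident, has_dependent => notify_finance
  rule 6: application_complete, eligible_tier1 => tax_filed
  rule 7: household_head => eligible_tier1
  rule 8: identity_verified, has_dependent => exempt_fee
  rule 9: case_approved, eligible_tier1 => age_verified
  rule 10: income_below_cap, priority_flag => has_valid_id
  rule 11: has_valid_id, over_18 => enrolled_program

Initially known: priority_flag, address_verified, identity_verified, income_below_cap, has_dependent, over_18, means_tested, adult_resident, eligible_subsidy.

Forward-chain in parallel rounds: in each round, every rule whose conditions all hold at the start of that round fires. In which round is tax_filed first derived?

4

[1] rule 1 [means_tested, address_verified => eligible_tier1]; rule 8 [identity_verified, has_dependent => exempt_fee]; rule 10 [income_below_cap, priority_flag => has_valid_id]. ⇒ new: eligible_tier1, exempt_fee, has_valid_id.
[2] rule 11 [has_valid_id, over_18 => enrolled_program]. ⇒ new: enrolled_program.
[3] rule 2 [enrolled_program, exempt_fee => application_complete]; rule 3 [eligible_tier1, enrolled_program => renewal_due]. ⇒ new: application_complete, renewal_due.
[4] rule 6 [application_complete, eligible_tier1 => tax_filed]. ⇒ new: tax_filed.
tax_filed first appears in round 4.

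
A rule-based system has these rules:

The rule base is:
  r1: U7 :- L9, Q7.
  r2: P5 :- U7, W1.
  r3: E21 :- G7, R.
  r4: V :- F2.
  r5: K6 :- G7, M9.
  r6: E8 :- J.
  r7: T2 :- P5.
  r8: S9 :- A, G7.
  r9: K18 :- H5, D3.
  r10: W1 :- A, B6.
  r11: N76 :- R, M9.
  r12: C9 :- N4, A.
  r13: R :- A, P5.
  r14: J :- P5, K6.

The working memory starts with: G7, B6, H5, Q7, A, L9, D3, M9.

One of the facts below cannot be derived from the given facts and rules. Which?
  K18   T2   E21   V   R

[1] r1 [U7 :- L9, Q7.]; r5 [K6 :- G7, M9.]; r8 [S9 :- A, G7.]; r9 [K18 :- H5, D3.]; r10 [W1 :- A, B6.]. ⇒ new: U7, K6, S9, K18, W1.
[2] r2 [P5 :- U7, W1.]. ⇒ new: P5.
[3] r7 [T2 :- P5.]; r13 [R :- A, P5.]; r14 [J :- P5, K6.]. ⇒ new: T2, R, J.
[4] r3 [E21 :- G7, R.]; r6 [E8 :- J.]; r11 [N76 :- R, M9.]. ⇒ new: E21, E8, N76.
Derived: T2 (round 3), K18 (round 1), R (round 3), E21 (round 4). V never appears in any round.

V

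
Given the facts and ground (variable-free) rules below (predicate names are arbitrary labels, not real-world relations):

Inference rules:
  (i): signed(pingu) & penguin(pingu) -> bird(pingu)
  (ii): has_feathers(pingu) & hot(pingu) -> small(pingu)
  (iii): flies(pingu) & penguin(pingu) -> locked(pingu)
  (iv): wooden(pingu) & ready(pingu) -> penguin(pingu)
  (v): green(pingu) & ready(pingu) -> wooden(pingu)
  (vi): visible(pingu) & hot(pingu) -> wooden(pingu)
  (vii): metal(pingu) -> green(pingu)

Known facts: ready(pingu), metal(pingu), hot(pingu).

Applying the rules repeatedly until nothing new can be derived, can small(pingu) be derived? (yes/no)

no

Round 1: (vii) [metal(pingu) -> green(pingu)]. Adds green(pingu).
Round 2: (v) [green(pingu) & ready(pingu) -> wooden(pingu)]. Adds wooden(pingu).
Round 3: (iv) [wooden(pingu) & ready(pingu) -> penguin(pingu)]. Adds penguin(pingu).
Fixed point reached. small(pingu) is concluded only by (ii); (ii) needs has_feathers(pingu) (never derived).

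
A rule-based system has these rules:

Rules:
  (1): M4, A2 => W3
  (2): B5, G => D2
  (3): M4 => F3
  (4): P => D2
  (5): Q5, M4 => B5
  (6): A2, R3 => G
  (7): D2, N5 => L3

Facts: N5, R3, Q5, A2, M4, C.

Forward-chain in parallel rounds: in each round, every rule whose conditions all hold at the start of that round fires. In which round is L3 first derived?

Round 1: (1) [M4, A2 => W3]; (3) [M4 => F3]; (5) [Q5, M4 => B5]; (6) [A2, R3 => G]. Adds W3, F3, B5, G.
Round 2: (2) [B5, G => D2]. Adds D2.
Round 3: (7) [D2, N5 => L3]. Adds L3.
L3 first appears in round 3.

3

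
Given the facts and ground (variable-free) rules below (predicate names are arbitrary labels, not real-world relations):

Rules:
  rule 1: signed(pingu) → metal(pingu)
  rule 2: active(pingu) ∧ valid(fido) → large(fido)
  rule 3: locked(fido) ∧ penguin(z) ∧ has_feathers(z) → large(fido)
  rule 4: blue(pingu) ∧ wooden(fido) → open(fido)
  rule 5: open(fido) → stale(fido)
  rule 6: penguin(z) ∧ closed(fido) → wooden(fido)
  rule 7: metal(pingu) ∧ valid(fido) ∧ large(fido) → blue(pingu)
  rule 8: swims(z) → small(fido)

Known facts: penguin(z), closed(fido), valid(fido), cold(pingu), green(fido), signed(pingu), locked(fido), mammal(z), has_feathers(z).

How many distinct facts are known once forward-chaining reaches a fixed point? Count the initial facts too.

[1] rule 1 [signed(pingu) → metal(pingu)]; rule 3 [locked(fido) ∧ penguin(z) ∧ has_feathers(z) → large(fido)]; rule 6 [penguin(z) ∧ closed(fido) → wooden(fido)]. ⇒ new: metal(pingu), large(fido), wooden(fido).
[2] rule 7 [metal(pingu) ∧ valid(fido) ∧ large(fido) → blue(pingu)]. ⇒ new: blue(pingu).
[3] rule 4 [blue(pingu) ∧ wooden(fido) → open(fido)]. ⇒ new: open(fido).
[4] rule 5 [open(fido) → stale(fido)]. ⇒ new: stale(fido).
Closure: {blue(pingu), closed(fido), cold(pingu), green(fido), has_feathers(z), large(fido), locked(fido), mammal(z), metal(pingu), open(fido), penguin(z), signed(pingu), stale(fido), valid(fido), wooden(fido)} — 15 facts.

15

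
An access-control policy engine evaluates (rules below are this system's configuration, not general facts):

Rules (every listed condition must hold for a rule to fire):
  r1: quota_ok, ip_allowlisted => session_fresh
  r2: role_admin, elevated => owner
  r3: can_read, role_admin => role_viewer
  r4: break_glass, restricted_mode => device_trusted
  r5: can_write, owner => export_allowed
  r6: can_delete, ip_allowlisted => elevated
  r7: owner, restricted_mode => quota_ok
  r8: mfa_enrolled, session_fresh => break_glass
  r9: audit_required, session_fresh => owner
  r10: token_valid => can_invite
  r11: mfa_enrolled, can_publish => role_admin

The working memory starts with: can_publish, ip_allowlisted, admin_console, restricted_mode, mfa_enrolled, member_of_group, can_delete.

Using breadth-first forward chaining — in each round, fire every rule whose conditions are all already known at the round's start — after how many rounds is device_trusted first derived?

Round 1 fires r6, r11, giving elevated, role_admin.
Round 2 fires r2, giving owner.
Round 3 fires r7, giving quota_ok.
Round 4 fires r1, giving session_fresh.
Round 5 fires r8, giving break_glass.
Round 6 fires r4, giving device_trusted.
device_trusted first appears in round 6.

6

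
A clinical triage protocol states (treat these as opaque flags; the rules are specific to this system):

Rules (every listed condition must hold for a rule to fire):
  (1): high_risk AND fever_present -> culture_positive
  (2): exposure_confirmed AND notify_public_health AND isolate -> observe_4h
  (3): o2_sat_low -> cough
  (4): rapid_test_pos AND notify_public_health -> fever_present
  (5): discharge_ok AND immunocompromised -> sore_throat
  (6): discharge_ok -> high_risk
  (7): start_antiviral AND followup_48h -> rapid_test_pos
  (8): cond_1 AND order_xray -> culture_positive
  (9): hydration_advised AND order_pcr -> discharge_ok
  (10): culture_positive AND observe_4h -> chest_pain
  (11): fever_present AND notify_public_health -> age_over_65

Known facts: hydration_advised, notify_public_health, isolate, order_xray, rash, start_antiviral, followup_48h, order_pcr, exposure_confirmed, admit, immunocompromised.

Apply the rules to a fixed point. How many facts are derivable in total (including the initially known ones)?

20

Round 1: (2) [exposure_confirmed AND notify_public_health AND isolate -> observe_4h]; (7) [start_antiviral AND followup_48h -> rapid_test_pos]; (9) [hydration_advised AND order_pcr -> discharge_ok]. New: observe_4h, rapid_test_pos, discharge_ok.
Round 2: (4) [rapid_test_pos AND notify_public_health -> fever_present]; (5) [discharge_ok AND immunocompromised -> sore_throat]; (6) [discharge_ok -> high_risk]. New: fever_present, sore_throat, high_risk.
Round 3: (1) [high_risk AND fever_present -> culture_positive]; (11) [fever_present AND notify_public_health -> age_over_65]. New: culture_positive, age_over_65.
Round 4: (10) [culture_positive AND observe_4h -> chest_pain]. New: chest_pain.
Closure: {admit, age_over_65, chest_pain, culture_positive, discharge_ok, exposure_confirmed, fever_present, followup_48h, high_risk, hydration_advised, immunocompromised, isolate, notify_public_health, observe_4h, order_pcr, order_xray, rapid_test_pos, rash, sore_throat, start_antiviral} — 20 facts.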